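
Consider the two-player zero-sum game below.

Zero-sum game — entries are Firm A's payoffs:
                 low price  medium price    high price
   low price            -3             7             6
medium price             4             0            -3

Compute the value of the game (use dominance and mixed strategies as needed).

15/16

Column medium price is strictly dominated by high price for Firm B (it gives Firm A more in every row).
The remaining 2×2 game on (low price, medium price) × (low price, high price) has no saddle point. Let Firm A play low price with probability p; indifference gives −3p + 4(1−p) = 6p − 3(1−p), so p = 7/16.
Similarly Firm B's optimal q on low price is 9/16, and the value is -3·(9/16) + (6)·(7/16) = 15/16.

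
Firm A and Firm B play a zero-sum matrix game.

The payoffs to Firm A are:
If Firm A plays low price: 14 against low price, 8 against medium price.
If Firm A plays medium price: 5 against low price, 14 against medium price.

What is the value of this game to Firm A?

Row minima are 8 and 5, so Firm A's maximin is 8; column maxima are 14 and 14, so Firm B's minimax is 14. These differ, so the equilibrium is in mixed strategies.
Let Firm A play low price with probability p. Firm B is indifferent when 14p + 5(1−p) = 8p + 14(1−p), giving p = 3/5.
Let Firm B play low price with probability q. Firm A is indifferent when 14q + 8(1−q) = 5q + 14(1−q), giving q = 2/5.
The value is 14·(2/5) + (8)·(3/5) = 52/5.

52/5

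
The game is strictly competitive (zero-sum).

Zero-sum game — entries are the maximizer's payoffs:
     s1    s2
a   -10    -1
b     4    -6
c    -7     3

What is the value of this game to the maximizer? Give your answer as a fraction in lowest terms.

Row a is strictly dominated by row c, so the maximizer never plays it.
The remaining 2×2 game on (b, c) × (s1, s2) has no saddle point. Let the maximizer play b with probability p; indifference gives 4p − 7(1−p) = −6p + 3(1−p), so p = 1/2.
Similarly the minimizer's optimal q on s1 is 9/20, and the value is 4·(9/20) + (-6)·(11/20) = -3/2.

-3/2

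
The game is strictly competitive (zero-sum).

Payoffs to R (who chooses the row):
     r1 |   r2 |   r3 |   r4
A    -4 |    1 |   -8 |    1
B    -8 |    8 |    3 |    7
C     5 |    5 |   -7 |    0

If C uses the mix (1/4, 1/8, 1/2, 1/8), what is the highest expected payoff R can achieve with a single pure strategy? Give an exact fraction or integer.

11/8

A: (-4)·(1/4) + (1)·(1/8) + (-8)·(1/2) + (1)·(1/8) = -19/4.
B: (-8)·(1/4) + (8)·(1/8) + (3)·(1/2) + (7)·(1/8) = 11/8.
C: (5)·(1/4) + (5)·(1/8) + (-7)·(1/2) + (0)·(1/8) = -13/8.
The best pure response is B with expected payoff 11/8.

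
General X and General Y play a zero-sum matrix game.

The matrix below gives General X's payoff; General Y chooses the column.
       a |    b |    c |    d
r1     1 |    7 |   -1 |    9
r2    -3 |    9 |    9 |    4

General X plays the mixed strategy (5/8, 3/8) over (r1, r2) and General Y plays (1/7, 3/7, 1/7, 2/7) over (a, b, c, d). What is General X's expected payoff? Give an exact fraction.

159/28

Against (1/7, 3/7, 1/7, 2/7), each row's expected payoff is r1: 39/7; r2: 41/7.
Taking the (5/8, 3/8)-weighted average: (5/8)·(39/7) + (3/8)·(41/7) = 159/28.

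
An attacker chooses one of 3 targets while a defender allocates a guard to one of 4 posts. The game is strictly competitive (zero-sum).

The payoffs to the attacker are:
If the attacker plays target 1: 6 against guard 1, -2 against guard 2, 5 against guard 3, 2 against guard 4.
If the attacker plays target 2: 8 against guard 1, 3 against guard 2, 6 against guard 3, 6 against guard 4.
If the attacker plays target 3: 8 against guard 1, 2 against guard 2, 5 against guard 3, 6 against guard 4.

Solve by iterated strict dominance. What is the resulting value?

Row target 1 is strictly dominated by row target 2 (8>6, 3>-2, 6>5, 6>2); eliminate target 1.
Column guard 3 is strictly dominated by guard 2 for the defender (3<6, 2<5); eliminate guard 3.
Column guard 1 is strictly dominated by guard 2 for the defender (3<8, 2<8); eliminate guard 1.
Column guard 4 is strictly dominated by guard 2 for the defender (3<6, 2<6); eliminate guard 4.
Row target 3 is strictly dominated by row target 2 (3>2); eliminate target 3.
Only (target 2, guard 2) remains, with payoff 3.

3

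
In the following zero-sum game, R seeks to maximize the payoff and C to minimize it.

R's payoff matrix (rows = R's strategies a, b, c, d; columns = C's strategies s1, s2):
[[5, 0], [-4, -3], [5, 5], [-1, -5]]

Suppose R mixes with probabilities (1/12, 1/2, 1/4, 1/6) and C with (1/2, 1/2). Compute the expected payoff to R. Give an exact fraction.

-19/24

Against (1/2, 1/2), each row's expected payoff is a: 5/2; b: -7/2; c: 5; d: -3.
Taking the (1/12, 1/2, 1/4, 1/6)-weighted average: (1/12)·(5/2) + (1/2)·(-7/2) + (1/4)·(5) + (1/6)·(-3) = -19/24.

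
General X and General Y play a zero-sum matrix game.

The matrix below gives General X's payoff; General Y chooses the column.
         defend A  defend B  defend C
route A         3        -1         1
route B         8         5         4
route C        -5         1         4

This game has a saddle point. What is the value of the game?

Row minima: -1, 4, -5 → General X's maximin is 4.
Column maxima: 8, 5, 4 → General Y's minimax is 4.
They coincide at (route B, defend C), so the value is 4.

4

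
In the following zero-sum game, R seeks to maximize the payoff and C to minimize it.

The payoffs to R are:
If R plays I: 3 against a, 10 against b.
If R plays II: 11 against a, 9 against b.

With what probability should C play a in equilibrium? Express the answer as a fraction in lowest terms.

1/9

Row minima are 3 and 9, so R's maximin is 9; column maxima are 11 and 10, so C's minimax is 10. These differ, so the equilibrium is in mixed strategies.
Let C play a with probability q. R is indifferent when 3q + 10(1−q) = 11q + 9(1−q), giving q = 1/9.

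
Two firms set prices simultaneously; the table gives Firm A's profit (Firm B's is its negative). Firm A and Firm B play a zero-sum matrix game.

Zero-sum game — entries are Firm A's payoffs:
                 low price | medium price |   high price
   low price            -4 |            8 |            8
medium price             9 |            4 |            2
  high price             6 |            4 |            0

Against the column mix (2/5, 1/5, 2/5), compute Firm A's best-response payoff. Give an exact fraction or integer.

low price: (-4)·(2/5) + (8)·(1/5) + (8)·(2/5) = 16/5.
medium price: (9)·(2/5) + (4)·(1/5) + (2)·(2/5) = 26/5.
high price: (6)·(2/5) + (4)·(1/5) + (0)·(2/5) = 16/5.
The best pure response is medium price with expected payoff 26/5.

26/5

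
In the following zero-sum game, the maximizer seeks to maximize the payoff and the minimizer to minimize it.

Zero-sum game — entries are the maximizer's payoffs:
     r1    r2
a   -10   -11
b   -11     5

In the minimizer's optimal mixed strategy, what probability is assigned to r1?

16/17

Row minima are -11 and -11, so the maximizer's maximin is -11; column maxima are -10 and 5, so the minimizer's minimax is -10. These differ, so the equilibrium is in mixed strategies.
Let the minimizer play r1 with probability q. The maximizer is indifferent when −10q − 11(1−q) = −11q + 5(1−q), giving q = 16/17.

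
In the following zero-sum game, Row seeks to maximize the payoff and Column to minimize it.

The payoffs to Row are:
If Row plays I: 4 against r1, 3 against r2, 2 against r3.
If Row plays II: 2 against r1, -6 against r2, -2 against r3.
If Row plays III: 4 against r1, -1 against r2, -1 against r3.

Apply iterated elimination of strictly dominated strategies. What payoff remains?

Column r1 is strictly dominated by r2 for Column (3<4, -6<2, -1<4); eliminate r1.
Row II is strictly dominated by row I (3>-6, 2>-2); eliminate II.
Row III is strictly dominated by row I (3>-1, 2>-1); eliminate III.
Column r2 is strictly dominated by r3 for Column (2<3); eliminate r2.
Only (I, r3) remains, with payoff 2.

2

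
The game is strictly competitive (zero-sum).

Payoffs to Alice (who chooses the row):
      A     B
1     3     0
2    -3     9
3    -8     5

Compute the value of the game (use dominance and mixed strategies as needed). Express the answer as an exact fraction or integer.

Row 3 is strictly dominated by row 2, so Alice never plays it.
The remaining 2×2 game on (1, 2) × (A, B) has no saddle point. Let Alice play 1 with probability p; indifference gives 3p − 3(1−p) = 9(1−p), so p = 4/5.
Similarly Bob's optimal q on A is 3/5, and the value is 3·(3/5) + (0)·(2/5) = 9/5.

9/5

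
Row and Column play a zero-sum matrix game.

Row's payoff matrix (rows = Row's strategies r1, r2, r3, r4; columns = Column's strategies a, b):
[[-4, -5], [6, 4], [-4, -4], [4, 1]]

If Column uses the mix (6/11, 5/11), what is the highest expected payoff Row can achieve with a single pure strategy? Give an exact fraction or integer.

r1: (-4)·(6/11) + (-5)·(5/11) = -49/11.
r2: (6)·(6/11) + (4)·(5/11) = 56/11.
r3: (-4)·(6/11) + (-4)·(5/11) = -4.
r4: (4)·(6/11) + (1)·(5/11) = 29/11.
The best pure response is r2 with expected payoff 56/11.

56/11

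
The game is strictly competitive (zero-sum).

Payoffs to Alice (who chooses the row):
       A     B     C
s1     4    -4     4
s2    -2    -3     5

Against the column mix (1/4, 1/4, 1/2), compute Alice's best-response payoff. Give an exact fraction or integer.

s1: (4)·(1/4) + (-4)·(1/4) + (4)·(1/2) = 2.
s2: (-2)·(1/4) + (-3)·(1/4) + (5)·(1/2) = 5/4.
The best pure response is s1 with expected payoff 2.

2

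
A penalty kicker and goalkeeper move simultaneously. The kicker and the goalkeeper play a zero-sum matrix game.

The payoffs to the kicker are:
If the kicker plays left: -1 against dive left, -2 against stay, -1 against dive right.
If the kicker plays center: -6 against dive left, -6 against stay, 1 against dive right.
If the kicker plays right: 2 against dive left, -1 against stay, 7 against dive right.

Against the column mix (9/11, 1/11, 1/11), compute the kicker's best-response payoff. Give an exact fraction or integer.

24/11

left: (-1)·(9/11) + (-2)·(1/11) + (-1)·(1/11) = -12/11.
center: (-6)·(9/11) + (-6)·(1/11) + (1)·(1/11) = -59/11.
right: (2)·(9/11) + (-1)·(1/11) + (7)·(1/11) = 24/11.
The best pure response is right with expected payoff 24/11.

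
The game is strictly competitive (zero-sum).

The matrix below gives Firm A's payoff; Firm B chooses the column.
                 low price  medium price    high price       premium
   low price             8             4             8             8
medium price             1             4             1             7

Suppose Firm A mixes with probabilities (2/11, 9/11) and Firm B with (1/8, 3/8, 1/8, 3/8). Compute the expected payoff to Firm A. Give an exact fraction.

419/88

Against (1/8, 3/8, 1/8, 3/8), each row's expected payoff is low price: 13/2; medium price: 35/8.
Taking the (2/11, 9/11)-weighted average: (2/11)·(13/2) + (9/11)·(35/8) = 419/88.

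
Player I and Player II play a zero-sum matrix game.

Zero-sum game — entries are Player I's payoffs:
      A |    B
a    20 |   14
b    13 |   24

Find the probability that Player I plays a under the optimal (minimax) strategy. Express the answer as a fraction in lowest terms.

Row minima are 14 and 13, so Player I's maximin is 14; column maxima are 20 and 24, so Player II's minimax is 20. These differ, so the equilibrium is in mixed strategies.
Let Player I play a with probability p. Player II is indifferent when 20p + 13(1−p) = 14p + 24(1−p), giving p = 11/17.

11/17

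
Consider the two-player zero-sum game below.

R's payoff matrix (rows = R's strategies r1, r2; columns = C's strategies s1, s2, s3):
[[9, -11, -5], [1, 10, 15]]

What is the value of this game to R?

Column s3 is strictly dominated by s2 for C (it gives R more in every row).
The remaining 2×2 game on (r1, r2) × (s1, s2) has no saddle point. Let R play r1 with probability p; indifference gives 9p + (1−p) = −11p + 10(1−p), so p = 9/29.
Similarly C's optimal q on s1 is 21/29, and the value is 9·(21/29) + (-11)·(8/29) = 101/29.

101/29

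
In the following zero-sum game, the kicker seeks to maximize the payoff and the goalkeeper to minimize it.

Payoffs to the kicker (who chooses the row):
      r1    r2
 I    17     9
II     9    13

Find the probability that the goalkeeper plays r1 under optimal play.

1/3

Row minima are 9 and 9, so the kicker's maximin is 9; column maxima are 17 and 13, so the goalkeeper's minimax is 13. These differ, so the equilibrium is in mixed strategies.
Let the goalkeeper play r1 with probability q. The kicker is indifferent when 17q + 9(1−q) = 9q + 13(1−q), giving q = 1/3.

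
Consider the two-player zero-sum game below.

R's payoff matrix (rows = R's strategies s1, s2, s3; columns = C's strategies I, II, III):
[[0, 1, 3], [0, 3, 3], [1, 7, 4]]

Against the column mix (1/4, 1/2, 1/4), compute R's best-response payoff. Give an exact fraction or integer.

19/4

s1: (0)·(1/4) + (1)·(1/2) + (3)·(1/4) = 5/4.
s2: (0)·(1/4) + (3)·(1/2) + (3)·(1/4) = 9/4.
s3: (1)·(1/4) + (7)·(1/2) + (4)·(1/4) = 19/4.
The best pure response is s3 with expected payoff 19/4.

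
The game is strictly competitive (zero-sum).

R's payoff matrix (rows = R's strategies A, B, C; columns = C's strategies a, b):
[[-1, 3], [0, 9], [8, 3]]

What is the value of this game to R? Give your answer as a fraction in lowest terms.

36/7

Row A is strictly dominated by row B, so R never plays it.
The remaining 2×2 game on (B, C) × (a, b) has no saddle point. Let R play B with probability p; indifference gives 8(1−p) = 9p + 3(1−p), so p = 5/14.
Similarly C's optimal q on a is 3/7, and the value is 0·(3/7) + (9)·(4/7) = 36/7.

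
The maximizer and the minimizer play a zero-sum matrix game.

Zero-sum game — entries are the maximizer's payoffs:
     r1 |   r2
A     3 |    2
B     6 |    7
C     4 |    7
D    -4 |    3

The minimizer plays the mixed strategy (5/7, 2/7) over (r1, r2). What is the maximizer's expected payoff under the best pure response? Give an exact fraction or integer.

44/7

A: (3)·(5/7) + (2)·(2/7) = 19/7.
B: (6)·(5/7) + (7)·(2/7) = 44/7.
C: (4)·(5/7) + (7)·(2/7) = 34/7.
D: (-4)·(5/7) + (3)·(2/7) = -2.
The best pure response is B with expected payoff 44/7.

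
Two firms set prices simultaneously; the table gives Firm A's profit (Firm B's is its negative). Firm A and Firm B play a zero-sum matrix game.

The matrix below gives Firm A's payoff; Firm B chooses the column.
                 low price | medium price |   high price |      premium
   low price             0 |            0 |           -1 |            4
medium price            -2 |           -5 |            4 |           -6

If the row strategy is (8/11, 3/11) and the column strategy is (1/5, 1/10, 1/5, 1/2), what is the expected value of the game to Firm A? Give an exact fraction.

Against (1/5, 1/10, 1/5, 1/2), each row's expected payoff is low price: 9/5; medium price: -31/10.
Taking the (8/11, 3/11)-weighted average: (8/11)·(9/5) + (3/11)·(-31/10) = 51/110.

51/110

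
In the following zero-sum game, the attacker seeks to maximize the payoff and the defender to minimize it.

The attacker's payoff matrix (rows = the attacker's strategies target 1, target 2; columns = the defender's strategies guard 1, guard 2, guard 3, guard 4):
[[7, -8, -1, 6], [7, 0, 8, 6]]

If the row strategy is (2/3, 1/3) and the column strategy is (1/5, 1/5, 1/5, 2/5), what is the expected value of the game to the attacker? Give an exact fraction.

Against (1/5, 1/5, 1/5, 2/5), each row's expected payoff is target 1: 2; target 2: 27/5.
Taking the (2/3, 1/3)-weighted average: (2/3)·(2) + (1/3)·(27/5) = 47/15.

47/15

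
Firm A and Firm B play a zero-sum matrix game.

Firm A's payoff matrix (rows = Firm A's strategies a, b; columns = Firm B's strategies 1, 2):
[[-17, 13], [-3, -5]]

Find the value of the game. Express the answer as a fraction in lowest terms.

-31/8

Row minima are -17 and -5, so Firm A's maximin is -5; column maxima are -3 and 13, so Firm B's minimax is -3. These differ, so the equilibrium is in mixed strategies.
Let Firm A play a with probability p. Firm B is indifferent when −17p − 3(1−p) = 13p − 5(1−p), giving p = 1/16.
Let Firm B play 1 with probability q. Firm A is indifferent when −17q + 13(1−q) = −3q − 5(1−q), giving q = 9/16.
The value is -17·(9/16) + (13)·(7/16) = -31/8.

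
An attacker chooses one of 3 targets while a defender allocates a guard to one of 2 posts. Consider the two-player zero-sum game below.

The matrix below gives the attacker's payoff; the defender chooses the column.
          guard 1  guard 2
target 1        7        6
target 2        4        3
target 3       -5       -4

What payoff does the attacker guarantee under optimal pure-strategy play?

6

Row minima: 6, 3, -5 → the attacker's maximin is 6.
Column maxima: 7, 6 → the defender's minimax is 6.
They coincide at (target 1, guard 2), so the value is 6.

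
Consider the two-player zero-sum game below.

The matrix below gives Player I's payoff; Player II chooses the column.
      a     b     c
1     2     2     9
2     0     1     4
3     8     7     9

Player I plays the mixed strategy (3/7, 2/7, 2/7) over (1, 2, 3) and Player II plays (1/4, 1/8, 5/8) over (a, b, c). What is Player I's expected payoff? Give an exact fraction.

331/56

Against (1/4, 1/8, 5/8), each row's expected payoff is 1: 51/8; 2: 21/8; 3: 17/2.
Taking the (3/7, 2/7, 2/7)-weighted average: (3/7)·(51/8) + (2/7)·(21/8) + (2/7)·(17/2) = 331/56.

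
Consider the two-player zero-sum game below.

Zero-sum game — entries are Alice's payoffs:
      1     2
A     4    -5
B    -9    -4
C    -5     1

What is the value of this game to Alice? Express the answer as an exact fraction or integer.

-7/5

Row B is strictly dominated by row C, so Alice never plays it.
The remaining 2×2 game on (A, C) × (1, 2) has no saddle point. Let Alice play A with probability p; indifference gives 4p − 5(1−p) = −5p + (1−p), so p = 2/5.
Similarly Bob's optimal q on 1 is 2/5, and the value is 4·(2/5) + (-5)·(3/5) = -7/5.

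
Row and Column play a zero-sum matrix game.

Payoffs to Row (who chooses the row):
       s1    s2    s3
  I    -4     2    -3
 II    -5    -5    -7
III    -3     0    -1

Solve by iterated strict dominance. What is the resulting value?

Row II is strictly dominated by row I (-4>-5, 2>-5, -3>-7); eliminate II.
Column s2 is strictly dominated by s1 for Column (-4<2, -3<0); eliminate s2.
Column s3 is strictly dominated by s1 for Column (-4<-3, -3<-1); eliminate s3.
Row I is strictly dominated by row III (-3>-4); eliminate I.
Only (III, s1) remains, with payoff -3.

-3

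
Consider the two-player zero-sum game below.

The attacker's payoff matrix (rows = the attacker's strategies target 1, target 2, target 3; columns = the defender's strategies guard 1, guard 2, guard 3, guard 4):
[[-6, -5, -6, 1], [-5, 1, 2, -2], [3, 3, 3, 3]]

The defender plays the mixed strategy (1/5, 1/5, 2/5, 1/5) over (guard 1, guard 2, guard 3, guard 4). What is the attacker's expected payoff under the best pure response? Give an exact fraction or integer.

target 1: (-6)·(1/5) + (-5)·(1/5) + (-6)·(2/5) + (1)·(1/5) = -22/5.
target 2: (-5)·(1/5) + (1)·(1/5) + (2)·(2/5) + (-2)·(1/5) = -2/5.
target 3: (3)·(1/5) + (3)·(1/5) + (3)·(2/5) + (3)·(1/5) = 3.
The best pure response is target 3 with expected payoff 3.

3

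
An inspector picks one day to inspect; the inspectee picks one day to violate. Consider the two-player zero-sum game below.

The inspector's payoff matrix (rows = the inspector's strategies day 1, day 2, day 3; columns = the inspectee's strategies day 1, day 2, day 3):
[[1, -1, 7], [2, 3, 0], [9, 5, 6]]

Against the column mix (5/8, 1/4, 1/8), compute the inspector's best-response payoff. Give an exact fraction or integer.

day 1: (1)·(5/8) + (-1)·(1/4) + (7)·(1/8) = 5/4.
day 2: (2)·(5/8) + (3)·(1/4) + (0)·(1/8) = 2.
day 3: (9)·(5/8) + (5)·(1/4) + (6)·(1/8) = 61/8.
The best pure response is day 3 with expected payoff 61/8.

61/8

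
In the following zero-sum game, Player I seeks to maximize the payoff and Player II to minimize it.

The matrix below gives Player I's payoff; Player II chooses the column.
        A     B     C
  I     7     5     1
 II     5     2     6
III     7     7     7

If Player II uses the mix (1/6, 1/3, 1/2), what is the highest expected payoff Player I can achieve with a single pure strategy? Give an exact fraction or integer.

7

I: (7)·(1/6) + (5)·(1/3) + (1)·(1/2) = 10/3.
II: (5)·(1/6) + (2)·(1/3) + (6)·(1/2) = 9/2.
III: (7)·(1/6) + (7)·(1/3) + (7)·(1/2) = 7.
The best pure response is III with expected payoff 7.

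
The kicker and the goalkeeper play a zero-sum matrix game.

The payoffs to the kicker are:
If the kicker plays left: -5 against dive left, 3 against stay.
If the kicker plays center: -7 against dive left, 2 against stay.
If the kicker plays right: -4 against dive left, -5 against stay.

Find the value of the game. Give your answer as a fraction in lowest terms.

-37/9

Row center is strictly dominated by row left, so the kicker never plays it.
The remaining 2×2 game on (left, right) × (dive left, stay) has no saddle point. Let the kicker play left with probability p; indifference gives −5p − 4(1−p) = 3p − 5(1−p), so p = 1/9.
Similarly the goalkeeper's optimal q on dive left is 8/9, and the value is -5·(8/9) + (3)·(1/9) = -37/9.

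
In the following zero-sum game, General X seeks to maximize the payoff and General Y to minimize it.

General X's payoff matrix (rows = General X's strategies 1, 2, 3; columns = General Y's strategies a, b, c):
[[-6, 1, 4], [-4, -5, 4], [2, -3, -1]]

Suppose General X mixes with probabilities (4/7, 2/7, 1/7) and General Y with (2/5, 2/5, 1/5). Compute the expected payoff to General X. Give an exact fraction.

-11/7

Against (2/5, 2/5, 1/5), each row's expected payoff is 1: -6/5; 2: -14/5; 3: -3/5.
Taking the (4/7, 2/7, 1/7)-weighted average: (4/7)·(-6/5) + (2/7)·(-14/5) + (1/7)·(-3/5) = -11/7.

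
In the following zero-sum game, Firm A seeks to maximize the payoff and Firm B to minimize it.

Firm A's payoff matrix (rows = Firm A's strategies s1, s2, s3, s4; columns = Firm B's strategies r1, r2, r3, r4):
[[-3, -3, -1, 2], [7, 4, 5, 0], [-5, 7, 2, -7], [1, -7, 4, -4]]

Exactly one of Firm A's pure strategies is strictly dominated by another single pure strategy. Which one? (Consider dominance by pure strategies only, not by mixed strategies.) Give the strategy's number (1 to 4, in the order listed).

Compare s4 with s2: 7 > 1, 4 > -7, 5 > 4, 0 > -4.
So s2 strictly dominates s4 for Firm A; s4 is strictly dominated.

4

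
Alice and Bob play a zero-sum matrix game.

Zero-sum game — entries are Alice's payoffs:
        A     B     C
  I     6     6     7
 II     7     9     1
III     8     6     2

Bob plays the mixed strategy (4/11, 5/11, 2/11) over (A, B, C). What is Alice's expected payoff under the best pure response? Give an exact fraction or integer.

75/11

I: (6)·(4/11) + (6)·(5/11) + (7)·(2/11) = 68/11.
II: (7)·(4/11) + (9)·(5/11) + (1)·(2/11) = 75/11.
III: (8)·(4/11) + (6)·(5/11) + (2)·(2/11) = 6.
The best pure response is II with expected payoff 75/11.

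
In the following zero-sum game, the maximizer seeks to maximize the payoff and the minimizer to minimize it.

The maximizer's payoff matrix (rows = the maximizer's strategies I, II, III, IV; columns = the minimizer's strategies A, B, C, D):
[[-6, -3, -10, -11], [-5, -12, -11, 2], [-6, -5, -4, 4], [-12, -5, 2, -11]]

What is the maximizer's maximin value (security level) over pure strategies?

The worst-case payoff for each row is I: -11, II: -12, III: -6, IV: -12.
The best of these is -6.

-6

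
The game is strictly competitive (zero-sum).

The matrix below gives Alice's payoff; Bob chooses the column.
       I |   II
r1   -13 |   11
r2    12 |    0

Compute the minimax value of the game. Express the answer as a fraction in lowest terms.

11/3

Row minima are -13 and 0, so Alice's maximin is 0; column maxima are 12 and 11, so Bob's minimax is 11. These differ, so the equilibrium is in mixed strategies.
Let Alice play r1 with probability p. Bob is indifferent when −13p + 12(1−p) = 11p, giving p = 1/3.
Let Bob play I with probability q. Alice is indifferent when −13q + 11(1−q) = 12q, giving q = 11/36.
The value is -13·(11/36) + (11)·(25/36) = 11/3.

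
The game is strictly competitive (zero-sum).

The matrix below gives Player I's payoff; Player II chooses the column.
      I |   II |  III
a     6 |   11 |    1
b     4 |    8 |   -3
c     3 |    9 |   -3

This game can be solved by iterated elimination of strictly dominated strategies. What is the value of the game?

Row b is strictly dominated by row a (6>4, 11>8, 1>-3); eliminate b.
Column II is strictly dominated by I for Player II (6<11, 3<9); eliminate II.
Row c is strictly dominated by row a (6>3, 1>-3); eliminate c.
Column I is strictly dominated by III for Player II (1<6); eliminate I.
Only (a, III) remains, with payoff 1.

1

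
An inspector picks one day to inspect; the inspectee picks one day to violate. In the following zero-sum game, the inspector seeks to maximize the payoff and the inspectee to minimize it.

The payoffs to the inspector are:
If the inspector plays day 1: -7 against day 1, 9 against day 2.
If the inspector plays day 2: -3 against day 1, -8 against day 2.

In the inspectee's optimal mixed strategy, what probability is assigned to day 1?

17/21

Row minima are -7 and -8, so the inspector's maximin is -7; column maxima are -3 and 9, so the inspectee's minimax is -3. These differ, so the equilibrium is in mixed strategies.
Let the inspectee play day 1 with probability q. The inspector is indifferent when −7q + 9(1−q) = −3q − 8(1−q), giving q = 17/21.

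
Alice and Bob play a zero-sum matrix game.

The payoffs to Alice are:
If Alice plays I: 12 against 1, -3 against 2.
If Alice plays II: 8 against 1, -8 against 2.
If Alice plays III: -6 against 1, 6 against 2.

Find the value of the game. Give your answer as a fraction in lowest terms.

2

Row II is strictly dominated by row I, so Alice never plays it.
The remaining 2×2 game on (I, III) × (1, 2) has no saddle point. Let Alice play I with probability p; indifference gives 12p − 6(1−p) = −3p + 6(1−p), so p = 4/9.
Similarly Bob's optimal q on 1 is 1/3, and the value is 12·(1/3) + (-3)·(2/3) = 2.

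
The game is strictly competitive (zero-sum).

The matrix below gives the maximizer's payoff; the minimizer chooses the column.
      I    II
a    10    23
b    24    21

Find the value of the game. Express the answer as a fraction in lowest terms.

171/8

Row minima are 10 and 21, so the maximizer's maximin is 21; column maxima are 24 and 23, so the minimizer's minimax is 23. These differ, so the equilibrium is in mixed strategies.
Let the maximizer play a with probability p. The minimizer is indifferent when 10p + 24(1−p) = 23p + 21(1−p), giving p = 3/16.
Let the minimizer play I with probability q. The maximizer is indifferent when 10q + 23(1−q) = 24q + 21(1−q), giving q = 1/8.
The value is 10·(1/8) + (23)·(7/8) = 171/8.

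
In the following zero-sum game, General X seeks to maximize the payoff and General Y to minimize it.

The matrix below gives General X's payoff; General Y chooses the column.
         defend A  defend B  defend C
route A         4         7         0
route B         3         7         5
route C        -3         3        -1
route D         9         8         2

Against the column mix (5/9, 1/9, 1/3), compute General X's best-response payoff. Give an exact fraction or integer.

route A: (4)·(5/9) + (7)·(1/9) + (0)·(1/3) = 3.
route B: (3)·(5/9) + (7)·(1/9) + (5)·(1/3) = 37/9.
route C: (-3)·(5/9) + (3)·(1/9) + (-1)·(1/3) = -5/3.
route D: (9)·(5/9) + (8)·(1/9) + (2)·(1/3) = 59/9.
The best pure response is route D with expected payoff 59/9.

59/9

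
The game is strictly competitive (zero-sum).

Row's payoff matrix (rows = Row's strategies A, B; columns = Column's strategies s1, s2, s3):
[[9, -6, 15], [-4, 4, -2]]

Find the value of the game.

Column s3 is strictly dominated by s1 for Column (it gives Row more in every row).
The remaining 2×2 game on (A, B) × (s1, s2) has no saddle point. Let Row play A with probability p; indifference gives 9p − 4(1−p) = −6p + 4(1−p), so p = 8/23.
Similarly Column's optimal q on s1 is 10/23, and the value is 9·(10/23) + (-6)·(13/23) = 12/23.

12/23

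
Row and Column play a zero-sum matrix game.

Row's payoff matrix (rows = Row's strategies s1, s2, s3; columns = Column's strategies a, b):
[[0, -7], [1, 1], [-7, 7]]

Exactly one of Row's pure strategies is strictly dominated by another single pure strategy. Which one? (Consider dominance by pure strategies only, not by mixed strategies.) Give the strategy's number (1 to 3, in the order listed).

Compare s1 with s2: 1 > 0, 1 > -7.
So s2 strictly dominates s1 for Row; s1 is strictly dominated.

1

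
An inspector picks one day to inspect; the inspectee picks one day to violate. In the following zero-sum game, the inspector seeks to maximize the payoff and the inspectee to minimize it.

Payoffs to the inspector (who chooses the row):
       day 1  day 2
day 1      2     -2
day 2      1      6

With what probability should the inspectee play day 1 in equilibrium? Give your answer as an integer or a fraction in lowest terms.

8/9

Row minima are -2 and 1, so the inspector's maximin is 1; column maxima are 2 and 6, so the inspectee's minimax is 2. These differ, so the equilibrium is in mixed strategies.
Let the inspectee play day 1 with probability q. The inspector is indifferent when 2q − 2(1−q) = q + 6(1−q), giving q = 8/9.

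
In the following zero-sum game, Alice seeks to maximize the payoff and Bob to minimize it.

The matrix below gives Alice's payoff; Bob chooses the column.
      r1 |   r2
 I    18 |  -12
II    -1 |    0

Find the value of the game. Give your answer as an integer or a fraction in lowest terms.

-12/31

Row minima are -12 and -1, so Alice's maximin is -1; column maxima are 18 and 0, so Bob's minimax is 0. These differ, so the equilibrium is in mixed strategies.
Let Alice play I with probability p. Bob is indifferent when 18p − (1−p) = −12p, giving p = 1/31.
Let Bob play r1 with probability q. Alice is indifferent when 18q − 12(1−q) = −q, giving q = 12/31.
The value is 18·(12/31) + (-12)·(19/31) = -12/31.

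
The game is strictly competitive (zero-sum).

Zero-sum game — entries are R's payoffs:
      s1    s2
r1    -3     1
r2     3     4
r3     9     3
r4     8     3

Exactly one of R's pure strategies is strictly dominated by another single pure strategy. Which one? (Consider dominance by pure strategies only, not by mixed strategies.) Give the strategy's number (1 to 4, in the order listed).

Compare r1 with r2: 3 > -3, 4 > 1.
So r2 strictly dominates r1 for R; r1 is strictly dominated.

1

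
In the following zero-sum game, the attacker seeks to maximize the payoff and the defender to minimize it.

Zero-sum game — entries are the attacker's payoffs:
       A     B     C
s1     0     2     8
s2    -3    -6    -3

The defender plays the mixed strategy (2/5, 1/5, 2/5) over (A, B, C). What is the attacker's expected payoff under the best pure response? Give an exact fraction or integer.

18/5

s1: (0)·(2/5) + (2)·(1/5) + (8)·(2/5) = 18/5.
s2: (-3)·(2/5) + (-6)·(1/5) + (-3)·(2/5) = -18/5.
The best pure response is s1 with expected payoff 18/5.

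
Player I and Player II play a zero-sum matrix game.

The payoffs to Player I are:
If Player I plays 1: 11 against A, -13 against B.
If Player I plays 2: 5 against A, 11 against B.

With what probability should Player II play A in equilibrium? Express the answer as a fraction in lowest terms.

4/5

Row minima are -13 and 5, so Player I's maximin is 5; column maxima are 11 and 11, so Player II's minimax is 11. These differ, so the equilibrium is in mixed strategies.
Let Player II play A with probability q. Player I is indifferent when 11q − 13(1−q) = 5q + 11(1−q), giving q = 4/5.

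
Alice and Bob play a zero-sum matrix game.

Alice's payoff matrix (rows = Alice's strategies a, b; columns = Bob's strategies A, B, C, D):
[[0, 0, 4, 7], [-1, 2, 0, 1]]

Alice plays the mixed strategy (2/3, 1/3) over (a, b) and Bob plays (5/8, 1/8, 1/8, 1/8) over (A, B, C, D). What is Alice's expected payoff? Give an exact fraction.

5/6

Against (5/8, 1/8, 1/8, 1/8), each row's expected payoff is a: 11/8; b: -1/4.
Taking the (2/3, 1/3)-weighted average: (2/3)·(11/8) + (1/3)·(-1/4) = 5/6.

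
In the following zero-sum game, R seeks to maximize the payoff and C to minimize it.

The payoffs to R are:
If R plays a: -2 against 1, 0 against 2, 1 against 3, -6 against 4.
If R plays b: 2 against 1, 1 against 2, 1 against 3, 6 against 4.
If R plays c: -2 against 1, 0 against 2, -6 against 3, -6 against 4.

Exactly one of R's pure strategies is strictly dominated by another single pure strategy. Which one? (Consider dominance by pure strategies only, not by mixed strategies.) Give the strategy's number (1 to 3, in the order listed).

3

Compare c with b: 2 > -2, 1 > 0, 1 > -6, 6 > -6.
So b strictly dominates c for R; c is strictly dominated.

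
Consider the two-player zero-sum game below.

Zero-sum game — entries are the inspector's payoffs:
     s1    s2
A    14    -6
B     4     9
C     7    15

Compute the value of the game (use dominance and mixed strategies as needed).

Row B is strictly dominated by row C, so the inspector never plays it.
The remaining 2×2 game on (A, C) × (s1, s2) has no saddle point. Let the inspector play A with probability p; indifference gives 14p + 7(1−p) = −6p + 15(1−p), so p = 2/7.
Similarly the inspectee's optimal q on s1 is 3/4, and the value is 14·(3/4) + (-6)·(1/4) = 9.

9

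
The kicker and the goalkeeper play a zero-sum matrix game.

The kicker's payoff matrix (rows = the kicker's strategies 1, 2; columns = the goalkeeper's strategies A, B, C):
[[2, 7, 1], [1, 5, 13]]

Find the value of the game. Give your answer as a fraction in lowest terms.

Column B is strictly dominated by A for the goalkeeper (it gives the kicker more in every row).
The remaining 2×2 game on (1, 2) × (A, C) has no saddle point. Let the kicker play 1 with probability p; indifference gives 2p + (1−p) = p + 13(1−p), so p = 12/13.
Similarly the goalkeeper's optimal q on A is 12/13, and the value is 2·(12/13) + (1)·(1/13) = 25/13.

25/13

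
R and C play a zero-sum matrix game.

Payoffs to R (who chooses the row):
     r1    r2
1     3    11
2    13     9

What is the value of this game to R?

29/3

Row minima are 3 and 9, so R's maximin is 9; column maxima are 13 and 11, so C's minimax is 11. These differ, so the equilibrium is in mixed strategies.
Let R play 1 with probability p. C is indifferent when 3p + 13(1−p) = 11p + 9(1−p), giving p = 1/3.
Let C play r1 with probability q. R is indifferent when 3q + 11(1−q) = 13q + 9(1−q), giving q = 1/6.
The value is 3·(1/6) + (11)·(5/6) = 29/3.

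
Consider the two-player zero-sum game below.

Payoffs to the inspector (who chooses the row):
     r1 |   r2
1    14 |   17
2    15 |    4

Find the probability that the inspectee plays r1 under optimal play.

13/14

Row minima are 14 and 4, so the inspector's maximin is 14; column maxima are 15 and 17, so the inspectee's minimax is 15. These differ, so the equilibrium is in mixed strategies.
Let the inspectee play r1 with probability q. The inspector is indifferent when 14q + 17(1−q) = 15q + 4(1−q), giving q = 13/14.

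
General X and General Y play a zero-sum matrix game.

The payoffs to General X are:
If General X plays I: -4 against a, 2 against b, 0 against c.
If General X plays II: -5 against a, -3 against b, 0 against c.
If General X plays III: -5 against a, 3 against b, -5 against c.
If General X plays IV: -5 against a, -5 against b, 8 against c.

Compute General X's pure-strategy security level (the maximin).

The worst-case payoff for each row is I: -4, II: -5, III: -5, IV: -5.
The best of these is -4.

-4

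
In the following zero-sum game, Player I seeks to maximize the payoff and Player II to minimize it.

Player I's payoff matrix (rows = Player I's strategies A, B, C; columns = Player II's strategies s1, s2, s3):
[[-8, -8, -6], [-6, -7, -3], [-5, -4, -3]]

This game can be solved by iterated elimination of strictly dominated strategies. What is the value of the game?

Column s3 is strictly dominated by s1 for Player II (-8<-6, -6<-3, -5<-3); eliminate s3.
Row A is strictly dominated by row B (-6>-8, -7>-8); eliminate A.
Row B is strictly dominated by row C (-5>-6, -4>-7); eliminate B.
Column s2 is strictly dominated by s1 for Player II (-5<-4); eliminate s2.
Only (C, s1) remains, with payoff -5.

-5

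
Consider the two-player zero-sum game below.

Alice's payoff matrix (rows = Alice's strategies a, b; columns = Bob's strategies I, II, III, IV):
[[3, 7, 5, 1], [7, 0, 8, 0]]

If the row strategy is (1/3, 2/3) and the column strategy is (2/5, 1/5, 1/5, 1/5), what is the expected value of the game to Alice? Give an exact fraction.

21/5

Against (2/5, 1/5, 1/5, 1/5), each row's expected payoff is a: 19/5; b: 22/5.
Taking the (1/3, 2/3)-weighted average: (1/3)·(19/5) + (2/3)·(22/5) = 21/5.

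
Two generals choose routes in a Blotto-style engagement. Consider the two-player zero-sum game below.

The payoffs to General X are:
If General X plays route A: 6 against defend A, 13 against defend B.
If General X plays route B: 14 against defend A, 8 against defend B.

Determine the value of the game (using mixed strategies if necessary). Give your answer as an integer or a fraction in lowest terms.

134/13

Row minima are 6 and 8, so General X's maximin is 8; column maxima are 14 and 13, so General Y's minimax is 13. These differ, so the equilibrium is in mixed strategies.
Let General X play route A with probability p. General Y is indifferent when 6p + 14(1−p) = 13p + 8(1−p), giving p = 6/13.
Let General Y play defend A with probability q. General X is indifferent when 6q + 13(1−q) = 14q + 8(1−q), giving q = 5/13.
The value is 6·(5/13) + (13)·(8/13) = 134/13.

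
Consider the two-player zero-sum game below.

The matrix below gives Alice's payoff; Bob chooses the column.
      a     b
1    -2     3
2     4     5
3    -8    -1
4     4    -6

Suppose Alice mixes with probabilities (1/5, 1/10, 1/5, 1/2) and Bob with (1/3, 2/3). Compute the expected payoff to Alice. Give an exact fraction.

-19/15

Against (1/3, 2/3), each row's expected payoff is 1: 4/3; 2: 14/3; 3: -10/3; 4: -8/3.
Taking the (1/5, 1/10, 1/5, 1/2)-weighted average: (1/5)·(4/3) + (1/10)·(14/3) + (1/5)·(-10/3) + (1/2)·(-8/3) = -19/15.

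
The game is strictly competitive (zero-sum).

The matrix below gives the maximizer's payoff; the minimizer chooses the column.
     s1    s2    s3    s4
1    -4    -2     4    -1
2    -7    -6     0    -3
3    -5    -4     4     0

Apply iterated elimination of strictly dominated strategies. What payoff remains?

Row 2 is strictly dominated by row 1 (-4>-7, -2>-6, 4>0, -1>-3); eliminate 2.
Column s3 is strictly dominated by s1 for the minimizer (-4<4, -5<4); eliminate s3.
Column s2 is strictly dominated by s1 for the minimizer (-4<-2, -5<-4); eliminate s2.
Column s4 is strictly dominated by s1 for the minimizer (-4<-1, -5<0); eliminate s4.
Row 3 is strictly dominated by row 1 (-4>-5); eliminate 3.
Only (1, s1) remains, with payoff -4.

-4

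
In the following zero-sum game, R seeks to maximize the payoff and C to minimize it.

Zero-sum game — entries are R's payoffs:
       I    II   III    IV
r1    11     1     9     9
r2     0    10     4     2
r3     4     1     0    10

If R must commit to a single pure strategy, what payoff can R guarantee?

The worst-case payoff for each row is r1: 1, r2: 0, r3: 0.
The best of these is 1.

1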